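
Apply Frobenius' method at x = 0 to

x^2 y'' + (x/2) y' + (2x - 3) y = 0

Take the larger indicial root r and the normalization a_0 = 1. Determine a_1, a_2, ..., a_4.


Write in Frobenius form y'' + (p(x)/x) y' + (q(x)/x^2) y = 0:
  p(x) = 1/2,  q(x) = 2x - 3.
Indicial equation: r(r-1) + (1/2) r + (-3) = 0 -> roots r_1 = 2, r_2 = -3/2.
Take r = r_1 = 2. Let y(x) = x^r sum_{n>=0} a_n x^n with a_0 = 1.
Substitute y = x^r sum a_n x^n and match x^{r+n}. The recurrence is
  D(n) a_n + 2 a_{n-1} = 0,  where D(n) = (r+n)(r+n-1) + (1/2)(r+n) + (-3).
  a_n = -2 / D(n) * a_{n-1}.
Since the indicial polynomial factors as (r - r_1)(r - r_2), D(n) = (r_1 + n - r_1)(r_1 + n - r_2) = n(n + 7/2).
Evaluating step by step (a_0 = 1):
  n = 1: D(1) = 1(1 + 7/2) = 9/2; numerator = -2(1) = -2; a_1 = (-2)/(9/2) = -4/9
  n = 2: D(2) = 2(2 + 7/2) = 11; numerator = -2(-4/9) = 8/9; a_2 = (8/9)/(11) = 8/99
  n = 3: D(3) = 3(3 + 7/2) = 39/2; numerator = -2(8/99) = -16/99; a_3 = (-16/99)/(39/2) = -32/3861
  n = 4: D(4) = 4(4 + 7/2) = 30; numerator = -2(-32/3861) = 64/3861; a_4 = (64/3861)/(30) = 32/57915

r = 2; a_0 = 1; a_1 = -4/9; a_2 = 8/99; a_3 = -32/3861; a_4 = 32/57915


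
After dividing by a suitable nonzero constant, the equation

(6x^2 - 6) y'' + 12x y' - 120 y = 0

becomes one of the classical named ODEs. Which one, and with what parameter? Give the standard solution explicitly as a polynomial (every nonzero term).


All three coefficients share the factor -6; dividing through by -6 gives  (1 - x^2) y'' - 2x y' + 20 y = 0.
This matches the Legendre equation (1 - x^2) y'' - 2x y' + n(n+1) y = 0 (note the -2x y' term) with n(n+1) = 20, so n = 4; the polynomial solution is P_4(x).
With y = sum_k a_k x^k, matching x^k gives (k+2)(k+1) a_{k+2} = [k(k+1) - n(n+1)] a_k = (k - 4)(k + 5) a_k. The right side vanishes at k = 4, so the series with the parity of 4 terminates at degree 4.
Standard normalization (P_n(1) = 1): leading coefficient (2n)!/(2^n (n!)^2) = 40320/(16*576) = 35/8, so a_4 = 35/8. Work downward with a_k = (k+1)(k+2) a_{k+2} / ((k - 4)(k + 5)):
  a_2 = (3)(4)(35/8) / ((2 - 4)(2 + 5)) = (105/2)/(-14) = -15/4
  a_0 = (1)(2)(-15/4) / ((0 - 4)(0 + 5)) = (-15/2)/(-20) = 3/8
Hence P_4(x) = 35 x^4/8 - 15 x^2/4 + 3/8.

P_4(x); series = 35 x^4/8 - 15 x^2/4 + 3/8


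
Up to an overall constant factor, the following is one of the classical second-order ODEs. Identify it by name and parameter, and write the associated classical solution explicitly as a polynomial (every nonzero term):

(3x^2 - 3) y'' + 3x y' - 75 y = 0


All three coefficients share the factor -3; dividing through by -3 gives  (1 - x^2) y'' - x y' + 25 y = 0.
This matches the Chebyshev equation (1 - x^2) y'' - x y' + n^2 y = 0 (note the -x y' term, not -2x y') with n^2 = 25, so n = 5; the polynomial solution is T_5(x).
With y = sum_k a_k x^k, matching x^k gives (k+2)(k+1) a_{k+2} = (k^2 - n^2) a_k = (k - 5)(k + 5) a_k. The right side vanishes at k = 5, so the series with the parity of 5 terminates at degree 5.
Standard normalization: leading coefficient of T_n is 2^(n-1), so a_5 = 2^4 = 16. Work downward with a_k = (k+1)(k+2) a_{k+2} / ((k - 5)(k + 5)):
  a_3 = (4)(5)(16) / ((3 - 5)(3 + 5)) = 320/(-16) = -20
  a_1 = (2)(3)(-20) / ((1 - 5)(1 + 5)) = -120/(-24) = 5
Hence T_5(x) = 16 x^5 - 20 x^3 + 5 x.

T_5(x); series = 16 x^5 - 20 x^3 + 5 x


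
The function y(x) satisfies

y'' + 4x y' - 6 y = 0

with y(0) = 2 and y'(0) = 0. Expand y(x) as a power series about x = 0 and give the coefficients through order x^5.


Ansatz: y(x) = sum_{n>=0} a_n x^n, so y'(x) = sum_{n>=1} n a_n x^(n-1) and y''(x) = sum_{n>=2} n(n-1) a_n x^(n-2).
Substitute into P(x) y'' + Q(x) y' + R(x) y = 0 with P(x) = 1, Q(x) = 4x, R(x) = -6, and match powers of x.
Initial conditions: a_0 = 2, a_1 = 0.
Setting the coefficient of each power of x to zero and solving order by order (substituting the coefficients already found):
  x^0: 2 a_2 - 6 a_0 = 0  ->  2 a_2 = 6 a_0 = 12  ->  a_2 = 6
  x^1: 6 a_3 - 2 a_1 = 0  ->  6 a_3 = 2 a_1 = 0  ->  a_3 = 0
  x^2: 12 a_4 + 2 a_2 = 0  ->  12 a_4 = -2 a_2 = -12  ->  a_4 = -1
  x^3: 20 a_5 + 6 a_3 = 0  ->  20 a_5 = -6 a_3 = 0  ->  a_5 = 0
Truncated series: y(x) = 2 + 6 x^2 - x^4 + O(x^6).

a_0 = 2; a_1 = 0; a_2 = 6; a_3 = 0; a_4 = -1; a_5 = 0


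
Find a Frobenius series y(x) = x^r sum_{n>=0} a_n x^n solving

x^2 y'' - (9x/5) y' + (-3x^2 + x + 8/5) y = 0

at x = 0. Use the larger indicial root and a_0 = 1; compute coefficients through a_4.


Write in Frobenius form y'' + (p(x)/x) y' + (q(x)/x^2) y = 0:
  p(x) = -9/5,  q(x) = -3x^2 + x + 8/5.
Indicial equation: r(r-1) + (-9/5) r + (8/5) = 0 -> roots r_1 = 2, r_2 = 4/5.
Take r = r_1 = 2. Let y(x) = x^r sum_{n>=0} a_n x^n with a_0 = 1.
Substitute y = x^r sum a_n x^n and match x^{r+n}. The recurrence is
  D(n) a_n + 1 a_{n-1} - 3 a_{n-2} = 0,  where D(n) = (r+n)(r+n-1) + (-9/5)(r+n) + (8/5).
  a_n = [-1 a_{n-1} + 3 a_{n-2}] / D(n).
Since the indicial polynomial factors as (r - r_1)(r - r_2), D(n) = (r_1 + n - r_1)(r_1 + n - r_2) = n(n + 6/5).
Evaluating step by step (a_0 = 1):
  n = 1: D(1) = 1(1 + 6/5) = 11/5; numerator = -1(1) = -1; a_1 = (-1)/(11/5) = -5/11
  n = 2: D(2) = 2(2 + 6/5) = 32/5; numerator = -1(-5/11) + 3(1) = 38/11; a_2 = (38/11)/(32/5) = 95/176
  n = 3: D(3) = 3(3 + 6/5) = 63/5; numerator = -1(95/176) + 3(-5/11) = -335/176; a_3 = (-335/176)/(63/5) = -1675/11088
  n = 4: D(4) = 4(4 + 6/5) = 104/5; numerator = -1(-1675/11088) + 3(95/176) = 9815/5544; a_4 = (9815/5544)/(104/5) = 3775/44352

r = 2; a_0 = 1; a_1 = -5/11; a_2 = 95/176; a_3 = -1675/11088; a_4 = 3775/44352


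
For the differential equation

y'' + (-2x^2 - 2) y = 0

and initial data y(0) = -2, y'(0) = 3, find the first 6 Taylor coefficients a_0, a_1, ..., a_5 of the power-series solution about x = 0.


Ansatz: y(x) = sum_{n>=0} a_n x^n, so y'(x) = sum_{n>=1} n a_n x^(n-1) and y''(x) = sum_{n>=2} n(n-1) a_n x^(n-2).
Substitute into P(x) y'' + Q(x) y' + R(x) y = 0 with P(x) = 1, Q(x) = 0, R(x) = -2x^2 - 2, and match powers of x.
Initial conditions: a_0 = -2, a_1 = 3.
Setting the coefficient of each power of x to zero and solving order by order (substituting the coefficients already found):
  x^0: 2 a_2 - 2 a_0 = 0  ->  2 a_2 = 2 a_0 = -4  ->  a_2 = -2
  x^1: 6 a_3 - 2 a_1 = 0  ->  6 a_3 = 2 a_1 = 6  ->  a_3 = 1
  x^2: 12 a_4 - 2 a_2 - 2 a_0 = 0  ->  12 a_4 = 2 a_2 + 2 a_0 = -8  ->  a_4 = -2/3
  x^3: 20 a_5 - 2 a_3 - 2 a_1 = 0  ->  20 a_5 = 2 a_3 + 2 a_1 = 8  ->  a_5 = 2/5
Truncated series: y(x) = -2 + 3 x - 2 x^2 + x^3 - (2/3) x^4 + (2/5) x^5 + O(x^6).

a_0 = -2; a_1 = 3; a_2 = -2; a_3 = 1; a_4 = -2/3; a_5 = 2/5


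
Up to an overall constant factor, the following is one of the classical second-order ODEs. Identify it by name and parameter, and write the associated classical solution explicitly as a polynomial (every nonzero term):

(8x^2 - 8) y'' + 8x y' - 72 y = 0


All three coefficients share the factor -8; dividing through by -8 gives  (1 - x^2) y'' - x y' + 9 y = 0.
This matches the Chebyshev equation (1 - x^2) y'' - x y' + n^2 y = 0 (note the -x y' term, not -2x y') with n^2 = 9, so n = 3; the polynomial solution is T_3(x).
With y = sum_k a_k x^k, matching x^k gives (k+2)(k+1) a_{k+2} = (k^2 - n^2) a_k = (k - 3)(k + 3) a_k. The right side vanishes at k = 3, so the series with the parity of 3 terminates at degree 3.
Standard normalization: leading coefficient of T_n is 2^(n-1), so a_3 = 2^2 = 4. Work downward with a_k = (k+1)(k+2) a_{k+2} / ((k - 3)(k + 3)):
  a_1 = (2)(3)(4) / ((1 - 3)(1 + 3)) = 24/(-8) = -3
Hence T_3(x) = 4 x^3 - 3 x.

T_3(x); series = 4 x^3 - 3 x


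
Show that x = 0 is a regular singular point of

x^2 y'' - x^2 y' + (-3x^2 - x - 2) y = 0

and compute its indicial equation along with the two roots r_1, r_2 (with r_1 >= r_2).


Divide by x^2 to reach normal form y'' + P_1(x) y' + P_2(x) y = 0 with P_1(x) = -1 and P_2(x) = -3 - 1/x - 2/x^2.
x = 0 is a singular point because the y-coefficient -3 - 1/x - 2/x^2 has a pole at x = 0.
It is a regular singular point because x P_1(x) = p(x) = -x and x^2 P_2(x) = q(x) = -3x^2 - x - 2 are polynomials, hence analytic at x = 0.
p(0) = 0,  q(0) = -2.
Indicial equation: r(r-1) + p(0) r + q(0) = 0, i.e. r^2 + (p(0) - 1) r + q(0) = 0, i.e. r^2 - 1 r - 2 = 0.
Discriminant: (-1)^2 - 4(-2) = 9, so r = (1 ± 3)/2.
Solving: r_1 = 2, r_2 = -1.

indicial: r^2 - 1 r - 2 = 0; roots r_1 = 2, r_2 = -1


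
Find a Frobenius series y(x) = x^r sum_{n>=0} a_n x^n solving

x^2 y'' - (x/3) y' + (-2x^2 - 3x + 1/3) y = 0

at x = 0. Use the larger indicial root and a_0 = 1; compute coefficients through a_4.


Write in Frobenius form y'' + (p(x)/x) y' + (q(x)/x^2) y = 0:
  p(x) = -1/3,  q(x) = -2x^2 - 3x + 1/3.
Indicial equation: r(r-1) + (-1/3) r + (1/3) = 0 -> roots r_1 = 1, r_2 = 1/3.
Take r = r_1 = 1. Let y(x) = x^r sum_{n>=0} a_n x^n with a_0 = 1.
Substitute y = x^r sum a_n x^n and match x^{r+n}. The recurrence is
  D(n) a_n - 3 a_{n-1} - 2 a_{n-2} = 0,  where D(n) = (r+n)(r+n-1) + (-1/3)(r+n) + (1/3).
  a_n = [3 a_{n-1} + 2 a_{n-2}] / D(n).
Since the indicial polynomial factors as (r - r_1)(r - r_2), D(n) = (r_1 + n - r_1)(r_1 + n - r_2) = n(n + 2/3).
Evaluating step by step (a_0 = 1):
  n = 1: D(1) = 1(1 + 2/3) = 5/3; numerator = 3(1) = 3; a_1 = (3)/(5/3) = 9/5
  n = 2: D(2) = 2(2 + 2/3) = 16/3; numerator = 3(9/5) + 2(1) = 37/5; a_2 = (37/5)/(16/3) = 111/80
  n = 3: D(3) = 3(3 + 2/3) = 11; numerator = 3(111/80) + 2(9/5) = 621/80; a_3 = (621/80)/(11) = 621/880
  n = 4: D(4) = 4(4 + 2/3) = 56/3; numerator = 3(621/880) + 2(111/80) = 861/176; a_4 = (861/176)/(56/3) = 369/1408

r = 1; a_0 = 1; a_1 = 9/5; a_2 = 111/80; a_3 = 621/880; a_4 = 369/1408


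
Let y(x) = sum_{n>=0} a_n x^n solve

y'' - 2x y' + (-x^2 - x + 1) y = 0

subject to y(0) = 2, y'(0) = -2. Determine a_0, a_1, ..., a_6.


Ansatz: y(x) = sum_{n>=0} a_n x^n, so y'(x) = sum_{n>=1} n a_n x^(n-1) and y''(x) = sum_{n>=2} n(n-1) a_n x^(n-2).
Substitute into P(x) y'' + Q(x) y' + R(x) y = 0 with P(x) = 1, Q(x) = -2x, R(x) = -x^2 - x + 1, and match powers of x.
Initial conditions: a_0 = 2, a_1 = -2.
Setting the coefficient of each power of x to zero and solving order by order (substituting the coefficients already found):
  x^0: 2 a_2 + a_0 = 0  ->  2 a_2 = -a_0 = -2  ->  a_2 = -1
  x^1: 6 a_3 - a_1 - a_0 = 0  ->  6 a_3 = a_1 + a_0 = 0  ->  a_3 = 0
  x^2: 12 a_4 - 3 a_2 - a_1 - a_0 = 0  ->  12 a_4 = 3 a_2 + a_1 + a_0 = -3  ->  a_4 = -1/4
  x^3: 20 a_5 - 5 a_3 - a_2 - a_1 = 0  ->  20 a_5 = 5 a_3 + a_2 + a_1 = -3  ->  a_5 = -3/20
  x^4: 30 a_6 - 7 a_4 - a_3 - a_2 = 0  ->  30 a_6 = 7 a_4 + a_3 + a_2 = -11/4  ->  a_6 = -11/120
Truncated series: y(x) = 2 - 2 x - x^2 - (1/4) x^4 - (3/20) x^5 - (11/120) x^6 + O(x^7).

a_0 = 2; a_1 = -2; a_2 = -1; a_3 = 0; a_4 = -1/4; a_5 = -3/20; a_6 = -11/120


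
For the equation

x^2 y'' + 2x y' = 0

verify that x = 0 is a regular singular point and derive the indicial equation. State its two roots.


Divide by x^2 to reach normal form y'' + P_1(x) y' + P_2(x) y = 0 with P_1(x) = 2/x and P_2(x) = 0.
x = 0 is a singular point because the y'-coefficient 2/x has a pole at x = 0.
It is a regular singular point because x P_1(x) = p(x) = 2 and x^2 P_2(x) = q(x) = 0 are polynomials, hence analytic at x = 0.
p(0) = 2,  q(0) = 0.
Indicial equation: r(r-1) + p(0) r + q(0) = 0, i.e. r^2 + (p(0) - 1) r + q(0) = 0, i.e. r^2 + 1 r = 0.
Discriminant: (1)^2 - 4(0) = 1, so r = (-1 ± 1)/2.
Solving: r_1 = 0, r_2 = -1.

indicial: r^2 + 1 r = 0; roots r_1 = 0, r_2 = -1


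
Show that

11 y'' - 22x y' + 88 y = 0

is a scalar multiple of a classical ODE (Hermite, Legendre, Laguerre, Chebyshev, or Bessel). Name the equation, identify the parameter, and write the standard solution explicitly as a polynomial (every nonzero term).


All three coefficients share the factor 11; dividing through by 11 gives  y'' - 2x y' + 8 y = 0.
This matches the Hermite equation y'' - 2x y' + 2n y = 0 with 2n = 8, so n = 4; the polynomial solution is H_4(x).
With y = sum_k a_k x^k, matching x^k gives (k+2)(k+1) a_{k+2} = 2(k - n) a_k = 2(k - 4) a_k. The right side vanishes at k = 4, so the series with the parity of 4 terminates at degree 4.
Standard normalization: leading coefficient of H_n is 2^n, so a_4 = 2^4 = 16. Work downward with a_k = (k+1)(k+2) a_{k+2} / (2(k - n)):
  a_2 = (3)(4)(16) / (2(2 - 4)) = 192/(-4) = -48
  a_0 = (1)(2)(-48) / (2(0 - 4)) = -96/(-8) = 12
Hence H_4(x) = 16 x^4 - 48 x^2 + 12.

H_4(x); series = 16 x^4 - 48 x^2 + 12


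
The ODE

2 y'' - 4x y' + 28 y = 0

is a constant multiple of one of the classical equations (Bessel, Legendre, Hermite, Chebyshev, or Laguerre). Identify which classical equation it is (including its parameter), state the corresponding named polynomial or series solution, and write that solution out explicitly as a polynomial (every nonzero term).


All three coefficients share the factor 2; dividing through by 2 gives  y'' - 2x y' + 14 y = 0.
This matches the Hermite equation y'' - 2x y' + 2n y = 0 with 2n = 14, so n = 7; the polynomial solution is H_7(x).
With y = sum_k a_k x^k, matching x^k gives (k+2)(k+1) a_{k+2} = 2(k - n) a_k = 2(k - 7) a_k. The right side vanishes at k = 7, so the series with the parity of 7 terminates at degree 7.
Standard normalization: leading coefficient of H_n is 2^n, so a_7 = 2^7 = 128. Work downward with a_k = (k+1)(k+2) a_{k+2} / (2(k - n)):
  a_5 = (6)(7)(128) / (2(5 - 7)) = 5376/(-4) = -1344
  a_3 = (4)(5)(-1344) / (2(3 - 7)) = -26880/(-8) = 3360
  a_1 = (2)(3)(3360) / (2(1 - 7)) = 20160/(-12) = -1680
Hence H_7(x) = 128 x^7 - 1344 x^5 + 3360 x^3 - 1680 x.

H_7(x); series = 128 x^7 - 1344 x^5 + 3360 x^3 - 1680 x


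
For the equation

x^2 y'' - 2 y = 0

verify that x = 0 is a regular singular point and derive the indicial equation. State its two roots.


Divide by x^2 to reach normal form y'' + P_1(x) y' + P_2(x) y = 0 with P_1(x) = 0 and P_2(x) = -2/x^2.
x = 0 is a singular point because the y-coefficient -2/x^2 has a pole at x = 0.
It is a regular singular point because x P_1(x) = p(x) = 0 and x^2 P_2(x) = q(x) = -2 are polynomials, hence analytic at x = 0.
p(0) = 0,  q(0) = -2.
Indicial equation: r(r-1) + p(0) r + q(0) = 0, i.e. r^2 + (p(0) - 1) r + q(0) = 0, i.e. r^2 - 1 r - 2 = 0.
Discriminant: (-1)^2 - 4(-2) = 9, so r = (1 ± 3)/2.
Solving: r_1 = 2, r_2 = -1.

indicial: r^2 - 1 r - 2 = 0; roots r_1 = 2, r_2 = -1


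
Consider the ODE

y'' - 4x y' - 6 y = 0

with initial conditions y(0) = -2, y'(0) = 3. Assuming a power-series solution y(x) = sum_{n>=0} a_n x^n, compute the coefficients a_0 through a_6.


Ansatz: y(x) = sum_{n>=0} a_n x^n, so y'(x) = sum_{n>=1} n a_n x^(n-1) and y''(x) = sum_{n>=2} n(n-1) a_n x^(n-2).
Substitute into P(x) y'' + Q(x) y' + R(x) y = 0 with P(x) = 1, Q(x) = -4x, R(x) = -6, and match powers of x.
Initial conditions: a_0 = -2, a_1 = 3.
Setting the coefficient of each power of x to zero and solving order by order (substituting the coefficients already found):
  x^0: 2 a_2 - 6 a_0 = 0  ->  2 a_2 = 6 a_0 = -12  ->  a_2 = -6
  x^1: 6 a_3 - 10 a_1 = 0  ->  6 a_3 = 10 a_1 = 30  ->  a_3 = 5
  x^2: 12 a_4 - 14 a_2 = 0  ->  12 a_4 = 14 a_2 = -84  ->  a_4 = -7
  x^3: 20 a_5 - 18 a_3 = 0  ->  20 a_5 = 18 a_3 = 90  ->  a_5 = 9/2
  x^4: 30 a_6 - 22 a_4 = 0  ->  30 a_6 = 22 a_4 = -154  ->  a_6 = -77/15
Truncated series: y(x) = -2 + 3 x - 6 x^2 + 5 x^3 - 7 x^4 + (9/2) x^5 - (77/15) x^6 + O(x^7).

a_0 = -2; a_1 = 3; a_2 = -6; a_3 = 5; a_4 = -7; a_5 = 9/2; a_6 = -77/15


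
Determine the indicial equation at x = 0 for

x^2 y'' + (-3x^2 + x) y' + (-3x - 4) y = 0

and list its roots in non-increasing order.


Divide by x^2 to reach normal form y'' + P_1(x) y' + P_2(x) y = 0 with P_1(x) = -3 + 1/x and P_2(x) = -3/x - 4/x^2.
x = 0 is a singular point because the y'-coefficient -3 + 1/x has a pole at x = 0 and the y-coefficient -3/x - 4/x^2 has a pole at x = 0.
It is a regular singular point because x P_1(x) = p(x) = 1 - 3x and x^2 P_2(x) = q(x) = -3x - 4 are polynomials, hence analytic at x = 0.
p(0) = 1,  q(0) = -4.
Indicial equation: r(r-1) + p(0) r + q(0) = 0, i.e. r^2 + (p(0) - 1) r + q(0) = 0, i.e. r^2 - 4 = 0.
Discriminant: (0)^2 - 4(-4) = 16, so r = (0 ± 4)/2.
Solving: r_1 = 2, r_2 = -2.

indicial: r^2 - 4 = 0; roots r_1 = 2, r_2 = -2


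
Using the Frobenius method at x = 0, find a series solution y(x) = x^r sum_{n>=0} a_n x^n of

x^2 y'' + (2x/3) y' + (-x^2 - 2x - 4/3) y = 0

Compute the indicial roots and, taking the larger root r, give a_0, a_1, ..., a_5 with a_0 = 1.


Write in Frobenius form y'' + (p(x)/x) y' + (q(x)/x^2) y = 0:
  p(x) = 2/3,  q(x) = -x^2 - 2x - 4/3.
Indicial equation: r(r-1) + (2/3) r + (-4/3) = 0 -> roots r_1 = 4/3, r_2 = -1.
Take r = r_1 = 4/3. Let y(x) = x^r sum_{n>=0} a_n x^n with a_0 = 1.
Substitute y = x^r sum a_n x^n and match x^{r+n}. The recurrence is
  D(n) a_n - 2 a_{n-1} - 1 a_{n-2} = 0,  where D(n) = (r+n)(r+n-1) + (2/3)(r+n) + (-4/3).
  a_n = [2 a_{n-1} + 1 a_{n-2}] / D(n).
Since the indicial polynomial factors as (r - r_1)(r - r_2), D(n) = (r_1 + n - r_1)(r_1 + n - r_2) = n(n + 7/3).
Evaluating step by step (a_0 = 1):
  n = 1: D(1) = 1(1 + 7/3) = 10/3; numerator = 2(1) = 2; a_1 = (2)/(10/3) = 3/5
  n = 2: D(2) = 2(2 + 7/3) = 26/3; numerator = 2(3/5) + 1(1) = 11/5; a_2 = (11/5)/(26/3) = 33/130
  n = 3: D(3) = 3(3 + 7/3) = 16; numerator = 2(33/130) + 1(3/5) = 72/65; a_3 = (72/65)/(16) = 9/130
  n = 4: D(4) = 4(4 + 7/3) = 76/3; numerator = 2(9/130) + 1(33/130) = 51/130; a_4 = (51/130)/(76/3) = 153/9880
  n = 5: D(5) = 5(5 + 7/3) = 110/3; numerator = 2(153/9880) + 1(9/130) = 99/988; a_5 = (99/988)/(110/3) = 27/9880

r = 4/3; a_0 = 1; a_1 = 3/5; a_2 = 33/130; a_3 = 9/130; a_4 = 153/9880; a_5 = 27/9880


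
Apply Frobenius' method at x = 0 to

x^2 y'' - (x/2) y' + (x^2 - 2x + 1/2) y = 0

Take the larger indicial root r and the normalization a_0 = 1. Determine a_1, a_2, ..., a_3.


Write in Frobenius form y'' + (p(x)/x) y' + (q(x)/x^2) y = 0:
  p(x) = -1/2,  q(x) = x^2 - 2x + 1/2.
Indicial equation: r(r-1) + (-1/2) r + (1/2) = 0 -> roots r_1 = 1, r_2 = 1/2.
Take r = r_1 = 1. Let y(x) = x^r sum_{n>=0} a_n x^n with a_0 = 1.
Substitute y = x^r sum a_n x^n and match x^{r+n}. The recurrence is
  D(n) a_n - 2 a_{n-1} + 1 a_{n-2} = 0,  where D(n) = (r+n)(r+n-1) + (-1/2)(r+n) + (1/2).
  a_n = [2 a_{n-1} - 1 a_{n-2}] / D(n).
Since the indicial polynomial factors as (r - r_1)(r - r_2), D(n) = (r_1 + n - r_1)(r_1 + n - r_2) = n(n + 1/2).
Evaluating step by step (a_0 = 1):
  n = 1: D(1) = 1(1 + 1/2) = 3/2; numerator = 2(1) = 2; a_1 = (2)/(3/2) = 4/3
  n = 2: D(2) = 2(2 + 1/2) = 5; numerator = 2(4/3) - 1(1) = 5/3; a_2 = (5/3)/(5) = 1/3
  n = 3: D(3) = 3(3 + 1/2) = 21/2; numerator = 2(1/3) - 1(4/3) = -2/3; a_3 = (-2/3)/(21/2) = -4/63

r = 1; a_0 = 1; a_1 = 4/3; a_2 = 1/3; a_3 = -4/63


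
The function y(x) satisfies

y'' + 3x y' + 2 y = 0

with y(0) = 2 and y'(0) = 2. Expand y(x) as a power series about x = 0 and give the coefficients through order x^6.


Ansatz: y(x) = sum_{n>=0} a_n x^n, so y'(x) = sum_{n>=1} n a_n x^(n-1) and y''(x) = sum_{n>=2} n(n-1) a_n x^(n-2).
Substitute into P(x) y'' + Q(x) y' + R(x) y = 0 with P(x) = 1, Q(x) = 3x, R(x) = 2, and match powers of x.
Initial conditions: a_0 = 2, a_1 = 2.
Setting the coefficient of each power of x to zero and solving order by order (substituting the coefficients already found):
  x^0: 2 a_2 + 2 a_0 = 0  ->  2 a_2 = -2 a_0 = -4  ->  a_2 = -2
  x^1: 6 a_3 + 5 a_1 = 0  ->  6 a_3 = -5 a_1 = -10  ->  a_3 = -5/3
  x^2: 12 a_4 + 8 a_2 = 0  ->  12 a_4 = -8 a_2 = 16  ->  a_4 = 4/3
  x^3: 20 a_5 + 11 a_3 = 0  ->  20 a_5 = -11 a_3 = 55/3  ->  a_5 = 11/12
  x^4: 30 a_6 + 14 a_4 = 0  ->  30 a_6 = -14 a_4 = -56/3  ->  a_6 = -28/45
Truncated series: y(x) = 2 + 2 x - 2 x^2 - (5/3) x^3 + (4/3) x^4 + (11/12) x^5 - (28/45) x^6 + O(x^7).

a_0 = 2; a_1 = 2; a_2 = -2; a_3 = -5/3; a_4 = 4/3; a_5 = 11/12; a_6 = -28/45


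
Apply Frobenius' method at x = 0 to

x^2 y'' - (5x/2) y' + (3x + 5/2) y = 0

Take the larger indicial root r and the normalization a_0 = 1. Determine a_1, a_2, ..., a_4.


Write in Frobenius form y'' + (p(x)/x) y' + (q(x)/x^2) y = 0:
  p(x) = -5/2,  q(x) = 3x + 5/2.
Indicial equation: r(r-1) + (-5/2) r + (5/2) = 0 -> roots r_1 = 5/2, r_2 = 1.
Take r = r_1 = 5/2. Let y(x) = x^r sum_{n>=0} a_n x^n with a_0 = 1.
Substitute y = x^r sum a_n x^n and match x^{r+n}. The recurrence is
  D(n) a_n + 3 a_{n-1} = 0,  where D(n) = (r+n)(r+n-1) + (-5/2)(r+n) + (5/2).
  a_n = -3 / D(n) * a_{n-1}.
Since the indicial polynomial factors as (r - r_1)(r - r_2), D(n) = (r_1 + n - r_1)(r_1 + n - r_2) = n(n + 3/2).
Evaluating step by step (a_0 = 1):
  n = 1: D(1) = 1(1 + 3/2) = 5/2; numerator = -3(1) = -3; a_1 = (-3)/(5/2) = -6/5
  n = 2: D(2) = 2(2 + 3/2) = 7; numerator = -3(-6/5) = 18/5; a_2 = (18/5)/(7) = 18/35
  n = 3: D(3) = 3(3 + 3/2) = 27/2; numerator = -3(18/35) = -54/35; a_3 = (-54/35)/(27/2) = -4/35
  n = 4: D(4) = 4(4 + 3/2) = 22; numerator = -3(-4/35) = 12/35; a_4 = (12/35)/(22) = 6/385

r = 5/2; a_0 = 1; a_1 = -6/5; a_2 = 18/35; a_3 = -4/35; a_4 = 6/385


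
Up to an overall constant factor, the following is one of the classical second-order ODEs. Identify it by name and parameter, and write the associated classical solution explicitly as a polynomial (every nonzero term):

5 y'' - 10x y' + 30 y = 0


All three coefficients share the factor 5; dividing through by 5 gives  y'' - 2x y' + 6 y = 0.
This matches the Hermite equation y'' - 2x y' + 2n y = 0 with 2n = 6, so n = 3; the polynomial solution is H_3(x).
With y = sum_k a_k x^k, matching x^k gives (k+2)(k+1) a_{k+2} = 2(k - n) a_k = 2(k - 3) a_k. The right side vanishes at k = 3, so the series with the parity of 3 terminates at degree 3.
Standard normalization: leading coefficient of H_n is 2^n, so a_3 = 2^3 = 8. Work downward with a_k = (k+1)(k+2) a_{k+2} / (2(k - n)):
  a_1 = (2)(3)(8) / (2(1 - 3)) = 48/(-4) = -12
Hence H_3(x) = 8 x^3 - 12 x.

H_3(x); series = 8 x^3 - 12 x


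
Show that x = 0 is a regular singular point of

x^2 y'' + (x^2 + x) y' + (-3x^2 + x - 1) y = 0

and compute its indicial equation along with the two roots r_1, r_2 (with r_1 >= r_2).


Divide by x^2 to reach normal form y'' + P_1(x) y' + P_2(x) y = 0 with P_1(x) = 1 + 1/x and P_2(x) = -3 + 1/x - 1/x^2.
x = 0 is a singular point because the y'-coefficient 1 + 1/x has a pole at x = 0 and the y-coefficient -3 + 1/x - 1/x^2 has a pole at x = 0.
It is a regular singular point because x P_1(x) = p(x) = x + 1 and x^2 P_2(x) = q(x) = -3x^2 + x - 1 are polynomials, hence analytic at x = 0.
p(0) = 1,  q(0) = -1.
Indicial equation: r(r-1) + p(0) r + q(0) = 0, i.e. r^2 + (p(0) - 1) r + q(0) = 0, i.e. r^2 - 1 = 0.
Discriminant: (0)^2 - 4(-1) = 4, so r = (0 ± 2)/2.
Solving: r_1 = 1, r_2 = -1.

indicial: r^2 - 1 = 0; roots r_1 = 1, r_2 = -1


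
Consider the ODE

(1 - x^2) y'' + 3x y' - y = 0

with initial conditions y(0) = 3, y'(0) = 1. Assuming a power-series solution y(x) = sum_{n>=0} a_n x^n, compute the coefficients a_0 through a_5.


Ansatz: y(x) = sum_{n>=0} a_n x^n, so y'(x) = sum_{n>=1} n a_n x^(n-1) and y''(x) = sum_{n>=2} n(n-1) a_n x^(n-2).
Substitute into P(x) y'' + Q(x) y' + R(x) y = 0 with P(x) = 1 - x^2, Q(x) = 3x, R(x) = -1, and match powers of x.
Initial conditions: a_0 = 3, a_1 = 1.
Setting the coefficient of each power of x to zero and solving order by order (substituting the coefficients already found):
  x^0: 2 a_2 - a_0 = 0  ->  2 a_2 = a_0 = 3  ->  a_2 = 3/2
  x^1: 6 a_3 + 2 a_1 = 0  ->  6 a_3 = -2 a_1 = -2  ->  a_3 = -1/3
  x^2: 12 a_4 + 3 a_2 = 0  ->  12 a_4 = -3 a_2 = -9/2  ->  a_4 = -3/8
  x^3: 20 a_5 + 2 a_3 = 0  ->  20 a_5 = -2 a_3 = 2/3  ->  a_5 = 1/30
Truncated series: y(x) = 3 + x + (3/2) x^2 - (1/3) x^3 - (3/8) x^4 + (1/30) x^5 + O(x^6).

a_0 = 3; a_1 = 1; a_2 = 3/2; a_3 = -1/3; a_4 = -3/8; a_5 = 1/30


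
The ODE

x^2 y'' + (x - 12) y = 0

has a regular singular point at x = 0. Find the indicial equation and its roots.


Divide by x^2 to reach normal form y'' + P_1(x) y' + P_2(x) y = 0 with P_1(x) = 0 and P_2(x) = 1/x - 12/x^2.
x = 0 is a singular point because the y-coefficient 1/x - 12/x^2 has a pole at x = 0.
It is a regular singular point because x P_1(x) = p(x) = 0 and x^2 P_2(x) = q(x) = x - 12 are polynomials, hence analytic at x = 0.
p(0) = 0,  q(0) = -12.
Indicial equation: r(r-1) + p(0) r + q(0) = 0, i.e. r^2 + (p(0) - 1) r + q(0) = 0, i.e. r^2 - 1 r - 12 = 0.
Discriminant: (-1)^2 - 4(-12) = 49, so r = (1 ± 7)/2.
Solving: r_1 = 4, r_2 = -3.

indicial: r^2 - 1 r - 12 = 0; roots r_1 = 4, r_2 = -3


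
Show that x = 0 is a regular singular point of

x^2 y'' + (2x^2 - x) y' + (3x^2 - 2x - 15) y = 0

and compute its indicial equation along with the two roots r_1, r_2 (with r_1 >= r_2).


Divide by x^2 to reach normal form y'' + P_1(x) y' + P_2(x) y = 0 with P_1(x) = 2 - 1/x and P_2(x) = 3 - 2/x - 15/x^2.
x = 0 is a singular point because the y'-coefficient 2 - 1/x has a pole at x = 0 and the y-coefficient 3 - 2/x - 15/x^2 has a pole at x = 0.
It is a regular singular point because x P_1(x) = p(x) = 2x - 1 and x^2 P_2(x) = q(x) = 3x^2 - 2x - 15 are polynomials, hence analytic at x = 0.
p(0) = -1,  q(0) = -15.
Indicial equation: r(r-1) + p(0) r + q(0) = 0, i.e. r^2 + (p(0) - 1) r + q(0) = 0, i.e. r^2 - 2 r - 15 = 0.
Discriminant: (-2)^2 - 4(-15) = 64, so r = (2 ± 8)/2.
Solving: r_1 = 5, r_2 = -3.

indicial: r^2 - 2 r - 15 = 0; roots r_1 = 5, r_2 = -3


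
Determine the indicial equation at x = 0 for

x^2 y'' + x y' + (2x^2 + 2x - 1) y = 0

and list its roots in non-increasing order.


Divide by x^2 to reach normal form y'' + P_1(x) y' + P_2(x) y = 0 with P_1(x) = 1/x and P_2(x) = 2 + 2/x - 1/x^2.
x = 0 is a singular point because the y'-coefficient 1/x has a pole at x = 0 and the y-coefficient 2 + 2/x - 1/x^2 has a pole at x = 0.
It is a regular singular point because x P_1(x) = p(x) = 1 and x^2 P_2(x) = q(x) = 2x^2 + 2x - 1 are polynomials, hence analytic at x = 0.
p(0) = 1,  q(0) = -1.
Indicial equation: r(r-1) + p(0) r + q(0) = 0, i.e. r^2 + (p(0) - 1) r + q(0) = 0, i.e. r^2 - 1 = 0.
Discriminant: (0)^2 - 4(-1) = 4, so r = (0 ± 2)/2.
Solving: r_1 = 1, r_2 = -1.

indicial: r^2 - 1 = 0; roots r_1 = 1, r_2 = -1


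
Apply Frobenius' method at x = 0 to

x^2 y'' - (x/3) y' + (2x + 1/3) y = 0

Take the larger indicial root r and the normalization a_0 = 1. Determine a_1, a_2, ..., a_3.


Write in Frobenius form y'' + (p(x)/x) y' + (q(x)/x^2) y = 0:
  p(x) = -1/3,  q(x) = 2x + 1/3.
Indicial equation: r(r-1) + (-1/3) r + (1/3) = 0 -> roots r_1 = 1, r_2 = 1/3.
Take r = r_1 = 1. Let y(x) = x^r sum_{n>=0} a_n x^n with a_0 = 1.
Substitute y = x^r sum a_n x^n and match x^{r+n}. The recurrence is
  D(n) a_n + 2 a_{n-1} = 0,  where D(n) = (r+n)(r+n-1) + (-1/3)(r+n) + (1/3).
  a_n = -2 / D(n) * a_{n-1}.
Since the indicial polynomial factors as (r - r_1)(r - r_2), D(n) = (r_1 + n - r_1)(r_1 + n - r_2) = n(n + 2/3).
Evaluating step by step (a_0 = 1):
  n = 1: D(1) = 1(1 + 2/3) = 5/3; numerator = -2(1) = -2; a_1 = (-2)/(5/3) = -6/5
  n = 2: D(2) = 2(2 + 2/3) = 16/3; numerator = -2(-6/5) = 12/5; a_2 = (12/5)/(16/3) = 9/20
  n = 3: D(3) = 3(3 + 2/3) = 11; numerator = -2(9/20) = -9/10; a_3 = (-9/10)/(11) = -9/110

r = 1; a_0 = 1; a_1 = -6/5; a_2 = 9/20; a_3 = -9/110


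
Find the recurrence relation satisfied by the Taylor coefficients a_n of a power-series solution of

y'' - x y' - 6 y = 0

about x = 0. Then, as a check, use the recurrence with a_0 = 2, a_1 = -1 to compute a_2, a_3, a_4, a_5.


Substitute y = sum_n a_n x^n.
y''(x) has coefficient (n+2)(n+1) a_{n+2} at x^n;
-x y'(x) has coefficient -n a_n at x^n (shift);
-6 y(x) has coefficient -6 a_n at x^n.
Matching x^n: (n+2)(n+1) a_{n+2} + (-n - 6) a_n = 0.
Thus a_{n+2} = (n + 6) / ((n+1)(n+2)) * a_n.

Check with a_0 = 2, a_1 = -1 (apply the recurrence for n = 0, 1, 2, 3): a_0 = 2, a_1 = -1, a_2 = 6, a_3 = -7/6, a_4 = 4, a_5 = -21/40.

a_(n+2) = (n + 6) / ((n+1)(n+2)) * a_n; check: a_0 = 2, a_1 = -1, a_2 = 6, a_3 = -7/6, a_4 = 4, a_5 = -21/40


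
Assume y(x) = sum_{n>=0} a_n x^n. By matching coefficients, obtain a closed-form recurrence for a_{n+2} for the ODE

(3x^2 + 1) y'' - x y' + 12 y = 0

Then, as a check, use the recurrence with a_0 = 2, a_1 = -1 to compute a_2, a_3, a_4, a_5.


Substitute y = sum_n a_n x^n.
(1 + 3 x^2) y'' contributes (n+2)(n+1) a_{n+2} + 3 n(n-1) a_n at x^n.
-x y'(x) contributes -n a_n at x^n.
12 y(x) contributes 12 a_n at x^n.
Matching x^n: (n+2)(n+1) a_{n+2} + (3 n(n-1) - n + 12) a_n = 0.
Thus a_{n+2} = (-3 n(n-1) + n - 12) / ((n+1)(n+2)) * a_n.

Check with a_0 = 2, a_1 = -1 (apply the recurrence for n = 0, 1, 2, 3): a_0 = 2, a_1 = -1, a_2 = -12, a_3 = 11/6, a_4 = 16, a_5 = -99/40.

a_(n+2) = (-3 n(n-1) + n - 12) / ((n+1)(n+2)) * a_n; check: a_0 = 2, a_1 = -1, a_2 = -12, a_3 = 11/6, a_4 = 16, a_5 = -99/40


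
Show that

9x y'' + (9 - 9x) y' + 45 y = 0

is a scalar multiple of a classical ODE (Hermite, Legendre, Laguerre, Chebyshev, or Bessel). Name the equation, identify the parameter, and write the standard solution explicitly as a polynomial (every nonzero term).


All three coefficients share the factor 9; dividing through by 9 gives  x y'' + (1 - x) y' + 5 y = 0.
This matches the Laguerre equation x y'' + (1 - x) y' + n y = 0 with n = 5; the polynomial solution is L_5(x).
With y = sum_k a_k x^k, matching x^k gives (k+1)k a_{k+1} + (k+1) a_{k+1} - k a_k + n a_k = 0, i.e. (k+1)^2 a_{k+1} = (k - n) a_k = (k - 5) a_k. The right side vanishes at k = 5, so the series terminates at degree 5.
Standard normalization L_n(0) = 1 gives a_0 = 1. Work upward with a_{k+1} = (k - 5) a_k / (k+1)^2:
  a_1 = (0 - 5)(1) / 1^2 = -5/1 = -5
  a_2 = (1 - 5)(-5) / 2^2 = 20/4 = 5
  a_3 = (2 - 5)(5) / 3^2 = -15/9 = -5/3
  a_4 = (3 - 5)(-5/3) / 4^2 = (10/3)/16 = 5/24
  a_5 = (4 - 5)(5/24) / 5^2 = (-5/24)/25 = -1/120
Hence L_5(x) = -x^5/120 + 5 x^4/24 - 5 x^3/3 + 5 x^2 - 5 x + 1.

L_5(x); series = -x^5/120 + 5 x^4/24 - 5 x^3/3 + 5 x^2 - 5 x + 1


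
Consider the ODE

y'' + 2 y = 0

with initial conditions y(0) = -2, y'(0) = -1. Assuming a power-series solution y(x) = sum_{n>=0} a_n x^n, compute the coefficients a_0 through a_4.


Ansatz: y(x) = sum_{n>=0} a_n x^n, so y'(x) = sum_{n>=1} n a_n x^(n-1) and y''(x) = sum_{n>=2} n(n-1) a_n x^(n-2).
Substitute into P(x) y'' + Q(x) y' + R(x) y = 0 with P(x) = 1, Q(x) = 0, R(x) = 2, and match powers of x.
Initial conditions: a_0 = -2, a_1 = -1.
Setting the coefficient of each power of x to zero and solving order by order (substituting the coefficients already found):
  x^0: 2 a_2 + 2 a_0 = 0  ->  2 a_2 = -2 a_0 = 4  ->  a_2 = 2
  x^1: 6 a_3 + 2 a_1 = 0  ->  6 a_3 = -2 a_1 = 2  ->  a_3 = 1/3
  x^2: 12 a_4 + 2 a_2 = 0  ->  12 a_4 = -2 a_2 = -4  ->  a_4 = -1/3
Truncated series: y(x) = -2 - x + 2 x^2 + (1/3) x^3 - (1/3) x^4 + O(x^5).

a_0 = -2; a_1 = -1; a_2 = 2; a_3 = 1/3; a_4 = -1/3


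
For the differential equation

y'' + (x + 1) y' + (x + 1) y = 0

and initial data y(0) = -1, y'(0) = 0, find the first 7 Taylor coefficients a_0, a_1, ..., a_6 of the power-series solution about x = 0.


Ansatz: y(x) = sum_{n>=0} a_n x^n, so y'(x) = sum_{n>=1} n a_n x^(n-1) and y''(x) = sum_{n>=2} n(n-1) a_n x^(n-2).
Substitute into P(x) y'' + Q(x) y' + R(x) y = 0 with P(x) = 1, Q(x) = x + 1, R(x) = x + 1, and match powers of x.
Initial conditions: a_0 = -1, a_1 = 0.
Setting the coefficient of each power of x to zero and solving order by order (substituting the coefficients already found):
  x^0: 2 a_2 + a_1 + a_0 = 0  ->  2 a_2 = -a_1 - a_0 = 1  ->  a_2 = 1/2
  x^1: 6 a_3 + 2 a_2 + 2 a_1 + a_0 = 0  ->  6 a_3 = -2 a_2 - 2 a_1 - a_0 = 0  ->  a_3 = 0
  x^2: 12 a_4 + 3 a_3 + 3 a_2 + a_1 = 0  ->  12 a_4 = -3 a_3 - 3 a_2 - a_1 = -3/2  ->  a_4 = -1/8
  x^3: 20 a_5 + 4 a_4 + 4 a_3 + a_2 = 0  ->  20 a_5 = -4 a_4 - 4 a_3 - a_2 = 0  ->  a_5 = 0
  x^4: 30 a_6 + 5 a_5 + 5 a_4 + a_3 = 0  ->  30 a_6 = -5 a_5 - 5 a_4 - a_3 = 5/8  ->  a_6 = 1/48
Truncated series: y(x) = -1 + (1/2) x^2 - (1/8) x^4 + (1/48) x^6 + O(x^7).

a_0 = -1; a_1 = 0; a_2 = 1/2; a_3 = 0; a_4 = -1/8; a_5 = 0; a_6 = 1/48


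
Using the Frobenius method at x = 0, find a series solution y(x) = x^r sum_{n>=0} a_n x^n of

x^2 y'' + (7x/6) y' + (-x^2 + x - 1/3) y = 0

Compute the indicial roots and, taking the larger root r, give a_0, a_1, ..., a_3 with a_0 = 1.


Write in Frobenius form y'' + (p(x)/x) y' + (q(x)/x^2) y = 0:
  p(x) = 7/6,  q(x) = -x^2 + x - 1/3.
Indicial equation: r(r-1) + (7/6) r + (-1/3) = 0 -> roots r_1 = 1/2, r_2 = -2/3.
Take r = r_1 = 1/2. Let y(x) = x^r sum_{n>=0} a_n x^n with a_0 = 1.
Substitute y = x^r sum a_n x^n and match x^{r+n}. The recurrence is
  D(n) a_n + 1 a_{n-1} - 1 a_{n-2} = 0,  where D(n) = (r+n)(r+n-1) + (7/6)(r+n) + (-1/3).
  a_n = [-1 a_{n-1} + 1 a_{n-2}] / D(n).
Since the indicial polynomial factors as (r - r_1)(r - r_2), D(n) = (r_1 + n - r_1)(r_1 + n - r_2) = n(n + 7/6).
Evaluating step by step (a_0 = 1):
  n = 1: D(1) = 1(1 + 7/6) = 13/6; numerator = -1(1) = -1; a_1 = (-1)/(13/6) = -6/13
  n = 2: D(2) = 2(2 + 7/6) = 19/3; numerator = -1(-6/13) + 1(1) = 19/13; a_2 = (19/13)/(19/3) = 3/13
  n = 3: D(3) = 3(3 + 7/6) = 25/2; numerator = -1(3/13) + 1(-6/13) = -9/13; a_3 = (-9/13)/(25/2) = -18/325

r = 1/2; a_0 = 1; a_1 = -6/13; a_2 = 3/13; a_3 = -18/325


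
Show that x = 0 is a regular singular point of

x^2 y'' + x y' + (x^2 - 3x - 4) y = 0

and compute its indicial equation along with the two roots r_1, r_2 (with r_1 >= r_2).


Divide by x^2 to reach normal form y'' + P_1(x) y' + P_2(x) y = 0 with P_1(x) = 1/x and P_2(x) = 1 - 3/x - 4/x^2.
x = 0 is a singular point because the y'-coefficient 1/x has a pole at x = 0 and the y-coefficient 1 - 3/x - 4/x^2 has a pole at x = 0.
It is a regular singular point because x P_1(x) = p(x) = 1 and x^2 P_2(x) = q(x) = x^2 - 3x - 4 are polynomials, hence analytic at x = 0.
p(0) = 1,  q(0) = -4.
Indicial equation: r(r-1) + p(0) r + q(0) = 0, i.e. r^2 + (p(0) - 1) r + q(0) = 0, i.e. r^2 - 4 = 0.
Discriminant: (0)^2 - 4(-4) = 16, so r = (0 ± 4)/2.
Solving: r_1 = 2, r_2 = -2.

indicial: r^2 - 4 = 0; roots r_1 = 2, r_2 = -2


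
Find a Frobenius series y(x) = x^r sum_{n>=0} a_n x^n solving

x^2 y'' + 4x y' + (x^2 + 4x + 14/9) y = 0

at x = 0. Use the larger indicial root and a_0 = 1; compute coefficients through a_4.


Write in Frobenius form y'' + (p(x)/x) y' + (q(x)/x^2) y = 0:
  p(x) = 4,  q(x) = x^2 + 4x + 14/9.
Indicial equation: r(r-1) + (4) r + (14/9) = 0 -> roots r_1 = -2/3, r_2 = -7/3.
Take r = r_1 = -2/3. Let y(x) = x^r sum_{n>=0} a_n x^n with a_0 = 1.
Substitute y = x^r sum a_n x^n and match x^{r+n}. The recurrence is
  D(n) a_n + 4 a_{n-1} + 1 a_{n-2} = 0,  where D(n) = (r+n)(r+n-1) + (4)(r+n) + (14/9).
  a_n = [-4 a_{n-1} - 1 a_{n-2}] / D(n).
Since the indicial polynomial factors as (r - r_1)(r - r_2), D(n) = (r_1 + n - r_1)(r_1 + n - r_2) = n(n + 5/3).
Evaluating step by step (a_0 = 1):
  n = 1: D(1) = 1(1 + 5/3) = 8/3; numerator = -4(1) = -4; a_1 = (-4)/(8/3) = -3/2
  n = 2: D(2) = 2(2 + 5/3) = 22/3; numerator = -4(-3/2) - 1(1) = 5; a_2 = (5)/(22/3) = 15/22
  n = 3: D(3) = 3(3 + 5/3) = 14; numerator = -4(15/22) - 1(-3/2) = -27/22; a_3 = (-27/22)/(14) = -27/308
  n = 4: D(4) = 4(4 + 5/3) = 68/3; numerator = -4(-27/308) - 1(15/22) = -51/154; a_4 = (-51/154)/(68/3) = -9/616

r = -2/3; a_0 = 1; a_1 = -3/2; a_2 = 15/22; a_3 = -27/308; a_4 = -9/616


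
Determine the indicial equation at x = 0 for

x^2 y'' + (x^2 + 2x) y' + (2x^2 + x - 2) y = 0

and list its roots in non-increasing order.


Divide by x^2 to reach normal form y'' + P_1(x) y' + P_2(x) y = 0 with P_1(x) = 1 + 2/x and P_2(x) = 2 + 1/x - 2/x^2.
x = 0 is a singular point because the y'-coefficient 1 + 2/x has a pole at x = 0 and the y-coefficient 2 + 1/x - 2/x^2 has a pole at x = 0.
It is a regular singular point because x P_1(x) = p(x) = x + 2 and x^2 P_2(x) = q(x) = 2x^2 + x - 2 are polynomials, hence analytic at x = 0.
p(0) = 2,  q(0) = -2.
Indicial equation: r(r-1) + p(0) r + q(0) = 0, i.e. r^2 + (p(0) - 1) r + q(0) = 0, i.e. r^2 + 1 r - 2 = 0.
Discriminant: (1)^2 - 4(-2) = 9, so r = (-1 ± 3)/2.
Solving: r_1 = 1, r_2 = -2.

indicial: r^2 + 1 r - 2 = 0; roots r_1 = 1, r_2 = -2


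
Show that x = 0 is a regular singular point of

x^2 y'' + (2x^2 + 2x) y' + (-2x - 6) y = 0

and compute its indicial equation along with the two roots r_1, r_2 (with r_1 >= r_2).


Divide by x^2 to reach normal form y'' + P_1(x) y' + P_2(x) y = 0 with P_1(x) = 2 + 2/x and P_2(x) = -2/x - 6/x^2.
x = 0 is a singular point because the y'-coefficient 2 + 2/x has a pole at x = 0 and the y-coefficient -2/x - 6/x^2 has a pole at x = 0.
It is a regular singular point because x P_1(x) = p(x) = 2x + 2 and x^2 P_2(x) = q(x) = -2x - 6 are polynomials, hence analytic at x = 0.
p(0) = 2,  q(0) = -6.
Indicial equation: r(r-1) + p(0) r + q(0) = 0, i.e. r^2 + (p(0) - 1) r + q(0) = 0, i.e. r^2 + 1 r - 6 = 0.
Discriminant: (1)^2 - 4(-6) = 25, so r = (-1 ± 5)/2.
Solving: r_1 = 2, r_2 = -3.

indicial: r^2 + 1 r - 6 = 0; roots r_1 = 2, r_2 = -3


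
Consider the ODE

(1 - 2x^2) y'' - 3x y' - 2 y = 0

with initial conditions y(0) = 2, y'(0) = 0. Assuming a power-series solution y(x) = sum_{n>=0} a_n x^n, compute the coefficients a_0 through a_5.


Ansatz: y(x) = sum_{n>=0} a_n x^n, so y'(x) = sum_{n>=1} n a_n x^(n-1) and y''(x) = sum_{n>=2} n(n-1) a_n x^(n-2).
Substitute into P(x) y'' + Q(x) y' + R(x) y = 0 with P(x) = 1 - 2x^2, Q(x) = -3x, R(x) = -2, and match powers of x.
Initial conditions: a_0 = 2, a_1 = 0.
Setting the coefficient of each power of x to zero and solving order by order (substituting the coefficients already found):
  x^0: 2 a_2 - 2 a_0 = 0  ->  2 a_2 = 2 a_0 = 4  ->  a_2 = 2
  x^1: 6 a_3 - 5 a_1 = 0  ->  6 a_3 = 5 a_1 = 0  ->  a_3 = 0
  x^2: 12 a_4 - 12 a_2 = 0  ->  12 a_4 = 12 a_2 = 24  ->  a_4 = 2
  x^3: 20 a_5 - 23 a_3 = 0  ->  20 a_5 = 23 a_3 = 0  ->  a_5 = 0
Truncated series: y(x) = 2 + 2 x^2 + 2 x^4 + O(x^6).

a_0 = 2; a_1 = 0; a_2 = 2; a_3 = 0; a_4 = 2; a_5 = 0


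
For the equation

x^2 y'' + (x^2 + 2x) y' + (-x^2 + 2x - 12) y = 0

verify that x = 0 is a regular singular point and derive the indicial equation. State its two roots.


Divide by x^2 to reach normal form y'' + P_1(x) y' + P_2(x) y = 0 with P_1(x) = 1 + 2/x and P_2(x) = -1 + 2/x - 12/x^2.
x = 0 is a singular point because the y'-coefficient 1 + 2/x has a pole at x = 0 and the y-coefficient -1 + 2/x - 12/x^2 has a pole at x = 0.
It is a regular singular point because x P_1(x) = p(x) = x + 2 and x^2 P_2(x) = q(x) = -x^2 + 2x - 12 are polynomials, hence analytic at x = 0.
p(0) = 2,  q(0) = -12.
Indicial equation: r(r-1) + p(0) r + q(0) = 0, i.e. r^2 + (p(0) - 1) r + q(0) = 0, i.e. r^2 + 1 r - 12 = 0.
Discriminant: (1)^2 - 4(-12) = 49, so r = (-1 ± 7)/2.
Solving: r_1 = 3, r_2 = -4.

indicial: r^2 + 1 r - 12 = 0; roots r_1 = 3, r_2 = -4


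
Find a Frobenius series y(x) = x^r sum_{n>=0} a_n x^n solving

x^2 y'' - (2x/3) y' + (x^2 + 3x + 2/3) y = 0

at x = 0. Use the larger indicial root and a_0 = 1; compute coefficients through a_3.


Write in Frobenius form y'' + (p(x)/x) y' + (q(x)/x^2) y = 0:
  p(x) = -2/3,  q(x) = x^2 + 3x + 2/3.
Indicial equation: r(r-1) + (-2/3) r + (2/3) = 0 -> roots r_1 = 1, r_2 = 2/3.
Take r = r_1 = 1. Let y(x) = x^r sum_{n>=0} a_n x^n with a_0 = 1.
Substitute y = x^r sum a_n x^n and match x^{r+n}. The recurrence is
  D(n) a_n + 3 a_{n-1} + 1 a_{n-2} = 0,  where D(n) = (r+n)(r+n-1) + (-2/3)(r+n) + (2/3).
  a_n = [-3 a_{n-1} - 1 a_{n-2}] / D(n).
Since the indicial polynomial factors as (r - r_1)(r - r_2), D(n) = (r_1 + n - r_1)(r_1 + n - r_2) = n(n + 1/3).
Evaluating step by step (a_0 = 1):
  n = 1: D(1) = 1(1 + 1/3) = 4/3; numerator = -3(1) = -3; a_1 = (-3)/(4/3) = -9/4
  n = 2: D(2) = 2(2 + 1/3) = 14/3; numerator = -3(-9/4) - 1(1) = 23/4; a_2 = (23/4)/(14/3) = 69/56
  n = 3: D(3) = 3(3 + 1/3) = 10; numerator = -3(69/56) - 1(-9/4) = -81/56; a_3 = (-81/56)/(10) = -81/560

r = 1; a_0 = 1; a_1 = -9/4; a_2 = 69/56; a_3 = -81/560


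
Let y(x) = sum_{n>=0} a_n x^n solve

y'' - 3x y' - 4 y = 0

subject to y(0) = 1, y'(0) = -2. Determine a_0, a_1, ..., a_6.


Ansatz: y(x) = sum_{n>=0} a_n x^n, so y'(x) = sum_{n>=1} n a_n x^(n-1) and y''(x) = sum_{n>=2} n(n-1) a_n x^(n-2).
Substitute into P(x) y'' + Q(x) y' + R(x) y = 0 with P(x) = 1, Q(x) = -3x, R(x) = -4, and match powers of x.
Initial conditions: a_0 = 1, a_1 = -2.
Setting the coefficient of each power of x to zero and solving order by order (substituting the coefficients already found):
  x^0: 2 a_2 - 4 a_0 = 0  ->  2 a_2 = 4 a_0 = 4  ->  a_2 = 2
  x^1: 6 a_3 - 7 a_1 = 0  ->  6 a_3 = 7 a_1 = -14  ->  a_3 = -7/3
  x^2: 12 a_4 - 10 a_2 = 0  ->  12 a_4 = 10 a_2 = 20  ->  a_4 = 5/3
  x^3: 20 a_5 - 13 a_3 = 0  ->  20 a_5 = 13 a_3 = -91/3  ->  a_5 = -91/60
  x^4: 30 a_6 - 16 a_4 = 0  ->  30 a_6 = 16 a_4 = 80/3  ->  a_6 = 8/9
Truncated series: y(x) = 1 - 2 x + 2 x^2 - (7/3) x^3 + (5/3) x^4 - (91/60) x^5 + (8/9) x^6 + O(x^7).

a_0 = 1; a_1 = -2; a_2 = 2; a_3 = -7/3; a_4 = 5/3; a_5 = -91/60; a_6 = 8/9
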